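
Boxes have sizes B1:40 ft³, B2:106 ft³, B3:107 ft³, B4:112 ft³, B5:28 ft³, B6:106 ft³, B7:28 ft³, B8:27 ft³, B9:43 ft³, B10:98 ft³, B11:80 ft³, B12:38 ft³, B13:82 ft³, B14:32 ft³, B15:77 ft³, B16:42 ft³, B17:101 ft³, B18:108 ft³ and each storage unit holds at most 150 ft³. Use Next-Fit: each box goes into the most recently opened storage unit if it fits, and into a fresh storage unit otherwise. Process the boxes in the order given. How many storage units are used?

B1 (40 ft³) → storage unit 1 (remaining 110 ft³)
B2 (106 ft³) → storage unit 1 (remaining 4 ft³)
B3 (107 ft³) → storage unit 2 (remaining 43 ft³)
B4 (112 ft³) → storage unit 3 (remaining 38 ft³)
B5 (28 ft³) → storage unit 3 (remaining 10 ft³)
B6 (106 ft³) → storage unit 4 (remaining 44 ft³)
B7 (28 ft³) → storage unit 4 (remaining 16 ft³)
B8 (27 ft³) → storage unit 5 (remaining 123 ft³)
B9 (43 ft³) → storage unit 5 (remaining 80 ft³)
B10 (98 ft³) → storage unit 6 (remaining 52 ft³)
B11 (80 ft³) → storage unit 7 (remaining 70 ft³)
B12 (38 ft³) → storage unit 7 (remaining 32 ft³)
B13 (82 ft³) → storage unit 8 (remaining 68 ft³)
B14 (32 ft³) → storage unit 8 (remaining 36 ft³)
B15 (77 ft³) → storage unit 9 (remaining 73 ft³)
B16 (42 ft³) → storage unit 9 (remaining 31 ft³)
B17 (101 ft³) → storage unit 10 (remaining 49 ft³)
B18 (108 ft³) → storage unit 11 (remaining 42 ft³)

11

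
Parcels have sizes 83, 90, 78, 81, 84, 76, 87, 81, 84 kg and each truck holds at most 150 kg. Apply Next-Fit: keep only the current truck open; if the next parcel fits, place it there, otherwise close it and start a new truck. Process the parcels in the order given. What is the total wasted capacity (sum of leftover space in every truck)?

Put 83 kg in truck 1; 67 kg remain.
Put 90 kg in truck 2; 60 kg remain.
Put 78 kg in truck 3; 72 kg remain.
Put 81 kg in truck 4; 69 kg remain.
Put 84 kg in truck 5; 66 kg remain.
Put 76 kg in truck 6; 74 kg remain.
Put 87 kg in truck 7; 63 kg remain.
Put 81 kg in truck 8; 69 kg remain.
Put 84 kg in truck 9; 66 kg remain.
9 trucks × 150 kg = 1350 kg; used 744 kg; unused 606 kg.

606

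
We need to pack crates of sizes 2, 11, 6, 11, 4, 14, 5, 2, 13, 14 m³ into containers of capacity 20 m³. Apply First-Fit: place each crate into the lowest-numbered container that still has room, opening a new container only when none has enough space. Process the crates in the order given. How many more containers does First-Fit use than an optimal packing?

0

First-Fit: [2,11,6] [11,4,5] [14,2] [13] [14] → 5 containers.
Total size 82 m³; any packing needs at least ⌈82/20⌉ = 5 containers.
So 5 is already optimal.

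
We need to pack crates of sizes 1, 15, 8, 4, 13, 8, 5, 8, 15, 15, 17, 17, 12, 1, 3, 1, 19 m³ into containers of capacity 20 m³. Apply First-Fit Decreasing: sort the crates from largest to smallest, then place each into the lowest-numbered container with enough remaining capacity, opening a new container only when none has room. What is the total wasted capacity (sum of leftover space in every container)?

Sorted descending: 19, 17, 17, 15, 15, 15, 13, 12, 8, 8, 8, 5, 4, 3, 1, 1, 1.
container 1: place 19 m³, 1 m³ left
container 2: place 17 m³, 3 m³ left
container 3: place 17 m³, 3 m³ left
container 4: place 15 m³, 5 m³ left
container 5: place 15 m³, 5 m³ left
container 6: place 15 m³, 5 m³ left
container 7: place 13 m³, 7 m³ left
container 8: place 12 m³, 8 m³ left
container 8: place 8 m³, 0 m³ left
container 9: place 8 m³, 12 m³ left
container 9: place 8 m³, 4 m³ left
container 4: place 5 m³, 0 m³ left
container 5: place 4 m³, 1 m³ left
container 2: place 3 m³, 0 m³ left
container 1: place 1 m³, 0 m³ left
container 3: place 1 m³, 2 m³ left
container 3: place 1 m³, 1 m³ left
9 containers × 20 m³ = 180 m³; used 162 m³; unused 18 m³.

18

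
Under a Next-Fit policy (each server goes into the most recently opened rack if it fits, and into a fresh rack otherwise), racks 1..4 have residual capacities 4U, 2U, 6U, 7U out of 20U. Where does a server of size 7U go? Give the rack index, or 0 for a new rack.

Next-Fit only looks at rack 4, which has 7U free.
7U fits there.

4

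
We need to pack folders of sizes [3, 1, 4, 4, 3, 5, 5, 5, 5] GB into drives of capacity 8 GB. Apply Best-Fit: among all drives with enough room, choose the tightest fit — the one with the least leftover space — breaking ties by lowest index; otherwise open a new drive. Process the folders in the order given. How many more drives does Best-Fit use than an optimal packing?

1

Best-Fit: [3,1,4] [4,3] [5] [5] [5] [5] → 6 drives.
Total size 35 GB; any packing needs at least ⌈35/8⌉ = 5 drives.
An optimal packing achieves that bound: [5,3] [5,3] [5,1] [5] [4,4] → 5 drives.
Excess: 6 − 5 = 1.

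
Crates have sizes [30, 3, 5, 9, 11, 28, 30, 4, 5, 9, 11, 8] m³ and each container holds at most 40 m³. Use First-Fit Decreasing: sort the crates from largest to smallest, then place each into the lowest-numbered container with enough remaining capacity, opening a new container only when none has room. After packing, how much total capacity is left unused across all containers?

Sorted descending: 30, 30, 28, 11, 11, 9, 9, 8, 5, 5, 4, 3.
container 1: place 30 m³, 10 m³ left
container 2: place 30 m³, 10 m³ left
container 3: place 28 m³, 12 m³ left
container 3: place 11 m³, 1 m³ left
container 4: place 11 m³, 29 m³ left
container 1: place 9 m³, 1 m³ left
container 2: place 9 m³, 1 m³ left
container 4: place 8 m³, 21 m³ left
container 4: place 5 m³, 16 m³ left
container 4: place 5 m³, 11 m³ left
container 4: place 4 m³, 7 m³ left
container 4: place 3 m³, 4 m³ left
4 containers × 40 m³ = 160 m³; used 153 m³; unused 7 m³.

7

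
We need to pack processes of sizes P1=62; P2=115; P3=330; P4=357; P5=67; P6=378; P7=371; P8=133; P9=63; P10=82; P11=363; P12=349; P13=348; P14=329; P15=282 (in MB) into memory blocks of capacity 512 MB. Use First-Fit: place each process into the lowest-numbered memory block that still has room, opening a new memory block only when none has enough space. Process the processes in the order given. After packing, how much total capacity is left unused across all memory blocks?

P1 (62 MB) → memory block 1 (remaining 450 MB)
P2 (115 MB) → memory block 1 (remaining 335 MB)
P3 (330 MB) → memory block 1 (remaining 5 MB)
P4 (357 MB) → memory block 2 (remaining 155 MB)
P5 (67 MB) → memory block 2 (remaining 88 MB)
P6 (378 MB) → memory block 3 (remaining 134 MB)
P7 (371 MB) → memory block 4 (remaining 141 MB)
P8 (133 MB) → memory block 3 (remaining 1 MB)
P9 (63 MB) → memory block 2 (remaining 25 MB)
P10 (82 MB) → memory block 4 (remaining 59 MB)
P11 (363 MB) → memory block 5 (remaining 149 MB)
P12 (349 MB) → memory block 6 (remaining 163 MB)
P13 (348 MB) → memory block 7 (remaining 164 MB)
P14 (329 MB) → memory block 8 (remaining 183 MB)
P15 (282 MB) → memory block 9 (remaining 230 MB)
9 memory blocks × 512 MB = 4608 MB; used 3629 MB; unused 979 MB.

979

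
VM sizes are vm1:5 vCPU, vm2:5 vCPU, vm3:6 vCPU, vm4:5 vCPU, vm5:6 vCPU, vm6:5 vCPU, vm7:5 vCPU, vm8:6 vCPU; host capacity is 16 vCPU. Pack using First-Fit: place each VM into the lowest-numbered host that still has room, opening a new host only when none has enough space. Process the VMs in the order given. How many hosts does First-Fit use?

3 hosts

vm1 (5 vCPU) → host 1 (remaining 11 vCPU)
vm2 (5 vCPU) → host 1 (remaining 6 vCPU)
vm3 (6 vCPU) → host 1 (remaining 0 vCPU)
vm4 (5 vCPU) → host 2 (remaining 11 vCPU)
vm5 (6 vCPU) → host 2 (remaining 5 vCPU)
vm6 (5 vCPU) → host 2 (remaining 0 vCPU)
vm7 (5 vCPU) → host 3 (remaining 11 vCPU)
vm8 (6 vCPU) → host 3 (remaining 5 vCPU)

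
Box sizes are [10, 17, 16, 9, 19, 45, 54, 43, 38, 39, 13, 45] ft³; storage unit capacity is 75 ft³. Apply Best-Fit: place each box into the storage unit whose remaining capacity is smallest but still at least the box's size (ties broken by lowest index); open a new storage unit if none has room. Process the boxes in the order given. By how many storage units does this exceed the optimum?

Best-Fit: [10,17,16,9,19] [45] [54,13] [43] [38] [39] [45] → 7 storage units.
6 boxes exceed 37.5 ft³ (half the capacity), and no two of those can share a storage unit, so at least 6 storage units are needed.
An optimal packing achieves that bound: [54,19] [45,17,13] [45,16,10] [43,9] [39] [38] → 6 storage units.
Excess: 7 − 6 = 1.

1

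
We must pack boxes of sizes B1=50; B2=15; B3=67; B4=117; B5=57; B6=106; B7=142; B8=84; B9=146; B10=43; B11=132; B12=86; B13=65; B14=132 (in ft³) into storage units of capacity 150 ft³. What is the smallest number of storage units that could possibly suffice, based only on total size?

Total size = 50 + 15 + 67 + 117 + 57 + 106 + 142 + 84 + 146 + 43 + 132 + 86 + 65 + 132 = 1242 ft³.
⌈1242 / 150⌉ = 9.

9 storage units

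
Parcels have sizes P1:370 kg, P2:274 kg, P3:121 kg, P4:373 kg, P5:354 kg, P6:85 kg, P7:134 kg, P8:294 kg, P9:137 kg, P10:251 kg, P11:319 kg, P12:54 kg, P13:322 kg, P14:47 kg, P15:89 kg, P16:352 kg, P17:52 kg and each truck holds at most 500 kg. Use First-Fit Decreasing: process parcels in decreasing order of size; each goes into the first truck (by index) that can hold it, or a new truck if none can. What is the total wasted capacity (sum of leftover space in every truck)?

Sorted descending: 373, 370, 354, 352, 322, 319, 294, 274, 251, 137, 134, 121, 89, 85, 54, 52, 47.
Put 373 kg in truck 1; 127 kg remain.
Put 370 kg in truck 2; 130 kg remain.
Put 354 kg in truck 3; 146 kg remain.
Put 352 kg in truck 4; 148 kg remain.
Put 322 kg in truck 5; 178 kg remain.
Put 319 kg in truck 6; 181 kg remain.
Put 294 kg in truck 7; 206 kg remain.
Put 274 kg in truck 8; 226 kg remain.
Put 251 kg in truck 9; 249 kg remain.
Put 137 kg in truck 3; 9 kg remain.
Put 134 kg in truck 4; 14 kg remain.
Put 121 kg in truck 1; 6 kg remain.
Put 89 kg in truck 2; 41 kg remain.
Put 85 kg in truck 5; 93 kg remain.
Put 54 kg in truck 5; 39 kg remain.
Put 52 kg in truck 6; 129 kg remain.
Put 47 kg in truck 6; 82 kg remain.
9 trucks × 500 kg = 4500 kg; used 3628 kg; unused 872 kg.

872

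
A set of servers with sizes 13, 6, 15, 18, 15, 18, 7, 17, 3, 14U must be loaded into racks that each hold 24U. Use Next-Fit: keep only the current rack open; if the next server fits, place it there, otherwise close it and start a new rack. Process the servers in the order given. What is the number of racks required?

Put 13U in rack 1; 11U remain.
Put 6U in rack 1; 5U remain.
Put 15U in rack 2; 9U remain.
Put 18U in rack 3; 6U remain.
Put 15U in rack 4; 9U remain.
Put 18U in rack 5; 6U remain.
Put 7U in rack 6; 17U remain.
Put 17U in rack 6; 0U remain.
Put 3U in rack 7; 21U remain.
Put 14U in rack 7; 7U remain.

7 racks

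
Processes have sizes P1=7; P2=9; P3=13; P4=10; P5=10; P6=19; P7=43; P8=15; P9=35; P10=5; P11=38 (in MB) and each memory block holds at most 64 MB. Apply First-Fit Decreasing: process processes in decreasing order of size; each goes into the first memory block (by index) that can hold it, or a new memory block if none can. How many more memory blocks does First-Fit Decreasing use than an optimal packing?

First-Fit Decreasing: [43,19] [38,15,10] [35,13,10,5] [9,7] → 4 memory blocks.
Total size 204 MB; any packing needs at least ⌈204/64⌉ = 4 memory blocks.
So 4 is already optimal.

0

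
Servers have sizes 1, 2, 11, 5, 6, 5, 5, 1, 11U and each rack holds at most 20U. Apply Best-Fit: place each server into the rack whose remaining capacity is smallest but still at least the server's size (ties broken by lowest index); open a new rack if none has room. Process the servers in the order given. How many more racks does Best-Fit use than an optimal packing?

0

Best-Fit: [1,2,11,5,1] [6,5,5] [11] → 3 racks.
Total size 47U; any packing needs at least ⌈47/20⌉ = 3 racks.
So 3 is already optimal.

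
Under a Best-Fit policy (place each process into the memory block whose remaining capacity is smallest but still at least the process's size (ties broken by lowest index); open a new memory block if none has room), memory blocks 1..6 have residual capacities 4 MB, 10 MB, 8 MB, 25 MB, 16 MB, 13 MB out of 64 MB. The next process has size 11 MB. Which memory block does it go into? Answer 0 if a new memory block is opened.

6

Memory blocks with room: memory block 4 (25 MB), memory block 5 (16 MB), memory block 6 (13 MB).
Tightest fit is memory block 6 with 13 MB free.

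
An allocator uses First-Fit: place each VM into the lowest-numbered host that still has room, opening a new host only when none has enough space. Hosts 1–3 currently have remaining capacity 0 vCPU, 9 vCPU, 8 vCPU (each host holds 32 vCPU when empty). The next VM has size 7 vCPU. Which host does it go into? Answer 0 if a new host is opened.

2

Hosts with room: host 2 (9 vCPU), host 3 (8 vCPU).
The first with room is host 2.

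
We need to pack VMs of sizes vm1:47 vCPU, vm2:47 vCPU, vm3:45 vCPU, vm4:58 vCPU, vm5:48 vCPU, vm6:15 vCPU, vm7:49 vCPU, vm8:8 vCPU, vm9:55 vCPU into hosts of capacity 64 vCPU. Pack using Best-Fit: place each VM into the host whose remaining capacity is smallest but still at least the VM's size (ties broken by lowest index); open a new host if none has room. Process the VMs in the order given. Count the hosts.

Put vm1 (47 vCPU) in host 1; 17 vCPU remain.
Put vm2 (47 vCPU) in host 2; 17 vCPU remain.
Put vm3 (45 vCPU) in host 3; 19 vCPU remain.
Put vm4 (58 vCPU) in host 4; 6 vCPU remain.
Put vm5 (48 vCPU) in host 5; 16 vCPU remain.
Put vm6 (15 vCPU) in host 5; 1 vCPU remain.
Put vm7 (49 vCPU) in host 6; 15 vCPU remain.
Put vm8 (8 vCPU) in host 6; 7 vCPU remain.
Put vm9 (55 vCPU) in host 7; 9 vCPU remain.
Final hosts: [47] [47] [45] [58] [48,15] [49,8] [55].

7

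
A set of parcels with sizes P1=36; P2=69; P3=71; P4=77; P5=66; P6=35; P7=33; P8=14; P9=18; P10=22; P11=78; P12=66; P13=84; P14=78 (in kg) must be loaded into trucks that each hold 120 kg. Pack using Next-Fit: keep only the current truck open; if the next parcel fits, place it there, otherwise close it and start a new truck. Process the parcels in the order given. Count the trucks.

truck 1: place P1 (36 kg), 84 kg left
truck 1: place P2 (69 kg), 15 kg left
truck 2: place P3 (71 kg), 49 kg left
truck 3: place P4 (77 kg), 43 kg left
truck 4: place P5 (66 kg), 54 kg left
truck 4: place P6 (35 kg), 19 kg left
truck 5: place P7 (33 kg), 87 kg left
truck 5: place P8 (14 kg), 73 kg left
truck 5: place P9 (18 kg), 55 kg left
truck 5: place P10 (22 kg), 33 kg left
truck 6: place P11 (78 kg), 42 kg left
truck 7: place P12 (66 kg), 54 kg left
truck 8: place P13 (84 kg), 36 kg left
truck 9: place P14 (78 kg), 42 kg left

9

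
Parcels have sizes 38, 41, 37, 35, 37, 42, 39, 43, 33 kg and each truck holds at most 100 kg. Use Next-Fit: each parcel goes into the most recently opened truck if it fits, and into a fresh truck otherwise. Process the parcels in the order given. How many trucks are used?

5

truck 1: place 38 kg, 62 kg left
truck 1: place 41 kg, 21 kg left
truck 2: place 37 kg, 63 kg left
truck 2: place 35 kg, 28 kg left
truck 3: place 37 kg, 63 kg left
truck 3: place 42 kg, 21 kg left
truck 4: place 39 kg, 61 kg left
truck 4: place 43 kg, 18 kg left
truck 5: place 33 kg, 67 kg left
Final trucks: [38,41] [37,35] [37,42] [39,43] [33].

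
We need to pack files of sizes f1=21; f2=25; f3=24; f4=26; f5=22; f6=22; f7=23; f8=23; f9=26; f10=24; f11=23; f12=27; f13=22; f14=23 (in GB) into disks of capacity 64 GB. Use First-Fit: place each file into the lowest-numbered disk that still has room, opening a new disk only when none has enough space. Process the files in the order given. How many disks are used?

7

disk 1: place f1 (21 GB), 43 GB left
disk 1: place f2 (25 GB), 18 GB left
disk 2: place f3 (24 GB), 40 GB left
disk 2: place f4 (26 GB), 14 GB left
disk 3: place f5 (22 GB), 42 GB left
disk 3: place f6 (22 GB), 20 GB left
disk 4: place f7 (23 GB), 41 GB left
disk 4: place f8 (23 GB), 18 GB left
disk 5: place f9 (26 GB), 38 GB left
disk 5: place f10 (24 GB), 14 GB left
disk 6: place f11 (23 GB), 41 GB left
disk 6: place f12 (27 GB), 14 GB left
disk 7: place f13 (22 GB), 42 GB left
disk 7: place f14 (23 GB), 19 GB left
Final disks: [21,25] [24,26] [22,22] [23,23] [26,24] [23,27] [22,23].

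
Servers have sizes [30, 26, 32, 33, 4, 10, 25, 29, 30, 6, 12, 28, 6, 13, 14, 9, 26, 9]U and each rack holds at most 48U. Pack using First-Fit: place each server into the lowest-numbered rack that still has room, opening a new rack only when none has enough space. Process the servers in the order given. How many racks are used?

9

30U → rack 1 (remaining 18U)
26U → rack 2 (remaining 22U)
32U → rack 3 (remaining 16U)
33U → rack 4 (remaining 15U)
4U → rack 1 (remaining 14U)
10U → rack 1 (remaining 4U)
25U → rack 5 (remaining 23U)
29U → rack 6 (remaining 19U)
30U → rack 7 (remaining 18U)
6U → rack 2 (remaining 16U)
12U → rack 2 (remaining 4U)
28U → rack 8 (remaining 20U)
6U → rack 3 (remaining 10U)
13U → rack 4 (remaining 2U)
14U → rack 5 (remaining 9U)
9U → rack 3 (remaining 1U)
26U → rack 9 (remaining 22U)
9U → rack 5 (remaining 0U)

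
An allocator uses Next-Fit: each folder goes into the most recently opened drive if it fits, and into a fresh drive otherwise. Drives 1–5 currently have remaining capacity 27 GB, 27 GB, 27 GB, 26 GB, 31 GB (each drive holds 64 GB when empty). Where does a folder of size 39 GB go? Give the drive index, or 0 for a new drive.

Next-Fit only looks at drive 5, which has 31 GB free.
39 GB does not fit, so a new drive is opened.

0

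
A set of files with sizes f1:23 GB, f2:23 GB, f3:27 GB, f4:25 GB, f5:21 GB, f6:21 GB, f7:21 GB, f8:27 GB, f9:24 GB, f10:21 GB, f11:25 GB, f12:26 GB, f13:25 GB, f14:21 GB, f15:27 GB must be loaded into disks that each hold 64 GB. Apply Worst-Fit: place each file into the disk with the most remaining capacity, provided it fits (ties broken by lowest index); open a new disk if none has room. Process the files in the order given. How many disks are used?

7

Put f1 (23 GB) in disk 1; 41 GB remain.
Put f2 (23 GB) in disk 1; 18 GB remain.
Put f3 (27 GB) in disk 2; 37 GB remain.
Put f4 (25 GB) in disk 2; 12 GB remain.
Put f5 (21 GB) in disk 3; 43 GB remain.
Put f6 (21 GB) in disk 3; 22 GB remain.
Put f7 (21 GB) in disk 3; 1 GB remain.
Put f8 (27 GB) in disk 4; 37 GB remain.
Put f9 (24 GB) in disk 4; 13 GB remain.
Put f10 (21 GB) in disk 5; 43 GB remain.
Put f11 (25 GB) in disk 5; 18 GB remain.
Put f12 (26 GB) in disk 6; 38 GB remain.
Put f13 (25 GB) in disk 6; 13 GB remain.
Put f14 (21 GB) in disk 7; 43 GB remain.
Put f15 (27 GB) in disk 7; 16 GB remain.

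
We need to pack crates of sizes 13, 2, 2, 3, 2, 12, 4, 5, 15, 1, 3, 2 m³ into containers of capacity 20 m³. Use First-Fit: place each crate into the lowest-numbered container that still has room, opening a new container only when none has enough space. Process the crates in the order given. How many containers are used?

4

container 1: place 13 m³, 7 m³ left
container 1: place 2 m³, 5 m³ left
container 1: place 2 m³, 3 m³ left
container 1: place 3 m³, 0 m³ left
container 2: place 2 m³, 18 m³ left
container 2: place 12 m³, 6 m³ left
container 2: place 4 m³, 2 m³ left
container 3: place 5 m³, 15 m³ left
container 3: place 15 m³, 0 m³ left
container 2: place 1 m³, 1 m³ left
container 4: place 3 m³, 17 m³ left
container 4: place 2 m³, 15 m³ left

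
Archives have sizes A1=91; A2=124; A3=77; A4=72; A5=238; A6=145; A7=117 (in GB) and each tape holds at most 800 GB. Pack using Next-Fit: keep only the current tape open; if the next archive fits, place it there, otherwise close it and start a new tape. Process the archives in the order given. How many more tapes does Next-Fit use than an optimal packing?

0

Next-Fit: [91,124,77,72,238,145] [117] → 2 tapes.
Total size 864 GB; any packing needs at least ⌈864/800⌉ = 2 tapes.
So 2 is already optimal.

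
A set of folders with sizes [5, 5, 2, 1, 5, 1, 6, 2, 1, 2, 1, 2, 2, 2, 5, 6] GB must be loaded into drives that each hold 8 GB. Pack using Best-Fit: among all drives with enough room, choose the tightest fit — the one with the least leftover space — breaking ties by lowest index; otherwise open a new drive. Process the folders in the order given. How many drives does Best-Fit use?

7

5 GB → drive 1 (remaining 3 GB)
5 GB → drive 2 (remaining 3 GB)
2 GB → drive 1 (remaining 1 GB)
1 GB → drive 1 (remaining 0 GB)
5 GB → drive 3 (remaining 3 GB)
1 GB → drive 2 (remaining 2 GB)
6 GB → drive 4 (remaining 2 GB)
2 GB → drive 2 (remaining 0 GB)
1 GB → drive 4 (remaining 1 GB)
2 GB → drive 3 (remaining 1 GB)
1 GB → drive 3 (remaining 0 GB)
2 GB → drive 5 (remaining 6 GB)
2 GB → drive 5 (remaining 4 GB)
2 GB → drive 5 (remaining 2 GB)
5 GB → drive 6 (remaining 3 GB)
6 GB → drive 7 (remaining 2 GB)
Final drives: [5,2,1] [5,1,2] [5,2,1] [6,1] [2,2,2] [5] [6].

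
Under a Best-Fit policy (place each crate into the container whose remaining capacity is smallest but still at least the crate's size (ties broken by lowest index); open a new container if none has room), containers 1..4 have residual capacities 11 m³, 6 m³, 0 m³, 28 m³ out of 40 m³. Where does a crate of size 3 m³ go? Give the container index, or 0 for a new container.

2

Containers with room: container 1 (11 m³), container 2 (6 m³), container 4 (28 m³).
Tightest fit is container 2 with 6 m³ free.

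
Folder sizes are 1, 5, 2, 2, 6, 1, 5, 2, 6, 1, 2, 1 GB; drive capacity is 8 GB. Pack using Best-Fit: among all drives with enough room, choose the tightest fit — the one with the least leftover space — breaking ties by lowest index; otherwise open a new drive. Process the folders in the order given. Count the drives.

Put 1 GB in drive 1; 7 GB remain.
Put 5 GB in drive 1; 2 GB remain.
Put 2 GB in drive 1; 0 GB remain.
Put 2 GB in drive 2; 6 GB remain.
Put 6 GB in drive 2; 0 GB remain.
Put 1 GB in drive 3; 7 GB remain.
Put 5 GB in drive 3; 2 GB remain.
Put 2 GB in drive 3; 0 GB remain.
Put 6 GB in drive 4; 2 GB remain.
Put 1 GB in drive 4; 1 GB remain.
Put 2 GB in drive 5; 6 GB remain.
Put 1 GB in drive 4; 0 GB remain.
Final drives: [1,5,2] [2,6] [1,5,2] [6,1,1] [2].

5 drives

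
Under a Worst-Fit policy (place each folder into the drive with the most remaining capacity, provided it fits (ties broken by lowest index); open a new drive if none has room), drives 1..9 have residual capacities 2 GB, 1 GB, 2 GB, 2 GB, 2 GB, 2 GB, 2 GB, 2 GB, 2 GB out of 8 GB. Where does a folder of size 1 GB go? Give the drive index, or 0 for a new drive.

Drives with room: drive 1 (2 GB), drive 2 (1 GB), drive 3 (2 GB), drive 4 (2 GB), drive 5 (2 GB), drive 6 (2 GB), drive 7 (2 GB), drive 8 (2 GB), drive 9 (2 GB).
Most room is drive 1 with 2 GB free.

1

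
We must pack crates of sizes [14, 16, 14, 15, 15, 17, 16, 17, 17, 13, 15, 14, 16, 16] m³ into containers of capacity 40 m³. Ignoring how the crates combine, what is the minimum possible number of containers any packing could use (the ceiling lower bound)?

Total size = 14 + 16 + 14 + 15 + 15 + 17 + 16 + 17 + 17 + 13 + 15 + 14 + 16 + 16 = 215 m³.
⌈215 / 40⌉ = 6.

6 containers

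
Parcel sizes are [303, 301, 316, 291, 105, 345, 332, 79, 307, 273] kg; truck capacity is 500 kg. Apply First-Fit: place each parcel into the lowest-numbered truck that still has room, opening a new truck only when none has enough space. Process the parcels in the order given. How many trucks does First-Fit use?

8 trucks

Put 303 kg in truck 1; 197 kg remain.
Put 301 kg in truck 2; 199 kg remain.
Put 316 kg in truck 3; 184 kg remain.
Put 291 kg in truck 4; 209 kg remain.
Put 105 kg in truck 1; 92 kg remain.
Put 345 kg in truck 5; 155 kg remain.
Put 332 kg in truck 6; 168 kg remain.
Put 79 kg in truck 1; 13 kg remain.
Put 307 kg in truck 7; 193 kg remain.
Put 273 kg in truck 8; 227 kg remain.
Final trucks: [303,105,79] [301] [316] [291] [345] [332] [307] [273].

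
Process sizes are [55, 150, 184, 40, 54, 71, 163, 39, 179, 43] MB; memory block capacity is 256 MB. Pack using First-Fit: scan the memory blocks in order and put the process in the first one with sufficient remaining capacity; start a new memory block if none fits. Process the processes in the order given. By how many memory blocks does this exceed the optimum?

First-Fit: [55,150,40] [184,54] [71,163] [39,179] [43] → 5 memory blocks.
Total size 978 MB; any packing needs at least ⌈978/256⌉ = 4 memory blocks.
An optimal packing achieves that bound: [184,71] [179,55] [163,54,39] [150,43,40] → 4 memory blocks.
Excess: 5 − 4 = 1.

1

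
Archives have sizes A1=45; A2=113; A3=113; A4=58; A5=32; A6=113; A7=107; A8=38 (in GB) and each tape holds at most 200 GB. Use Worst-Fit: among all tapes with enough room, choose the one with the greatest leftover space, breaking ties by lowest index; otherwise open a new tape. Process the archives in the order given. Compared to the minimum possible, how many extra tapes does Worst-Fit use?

0

Worst-Fit: [45,113,32] [113,58] [113] [107,38] → 4 tapes.
Total size 619 GB; any packing needs at least ⌈619/200⌉ = 4 tapes.
So 4 is already optimal.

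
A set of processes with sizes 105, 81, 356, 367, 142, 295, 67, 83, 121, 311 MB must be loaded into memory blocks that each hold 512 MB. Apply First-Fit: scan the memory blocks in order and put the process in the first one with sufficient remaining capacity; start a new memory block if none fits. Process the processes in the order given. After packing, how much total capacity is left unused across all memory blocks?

632

memory block 1: place 105 MB, 407 MB left
memory block 1: place 81 MB, 326 MB left
memory block 2: place 356 MB, 156 MB left
memory block 3: place 367 MB, 145 MB left
memory block 1: place 142 MB, 184 MB left
memory block 4: place 295 MB, 217 MB left
memory block 1: place 67 MB, 117 MB left
memory block 1: place 83 MB, 34 MB left
memory block 2: place 121 MB, 35 MB left
memory block 5: place 311 MB, 201 MB left
5 memory blocks × 512 MB = 2560 MB; used 1928 MB; unused 632 MB.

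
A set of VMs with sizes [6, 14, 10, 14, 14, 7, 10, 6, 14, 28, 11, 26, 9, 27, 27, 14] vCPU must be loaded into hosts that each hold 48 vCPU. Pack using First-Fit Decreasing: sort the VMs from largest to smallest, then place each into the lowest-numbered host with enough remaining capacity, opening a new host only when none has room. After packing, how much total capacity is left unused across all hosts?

Sorted descending: 28, 27, 27, 26, 14, 14, 14, 14, 14, 11, 10, 10, 9, 7, 6, 6.
host 1: place 28 vCPU, 20 vCPU left
host 2: place 27 vCPU, 21 vCPU left
host 3: place 27 vCPU, 21 vCPU left
host 4: place 26 vCPU, 22 vCPU left
host 1: place 14 vCPU, 6 vCPU left
host 2: place 14 vCPU, 7 vCPU left
host 3: place 14 vCPU, 7 vCPU left
host 4: place 14 vCPU, 8 vCPU left
host 5: place 14 vCPU, 34 vCPU left
host 5: place 11 vCPU, 23 vCPU left
host 5: place 10 vCPU, 13 vCPU left
host 5: place 10 vCPU, 3 vCPU left
host 6: place 9 vCPU, 39 vCPU left
host 2: place 7 vCPU, 0 vCPU left
host 1: place 6 vCPU, 0 vCPU left
host 3: place 6 vCPU, 1 vCPU left
6 hosts × 48 vCPU = 288 vCPU; used 237 vCPU; unused 51 vCPU.

51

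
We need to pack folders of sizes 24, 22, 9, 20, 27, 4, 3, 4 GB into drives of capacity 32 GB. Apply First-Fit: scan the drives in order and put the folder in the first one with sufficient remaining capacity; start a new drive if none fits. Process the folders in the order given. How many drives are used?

drive 1: place 24 GB, 8 GB left
drive 2: place 22 GB, 10 GB left
drive 2: place 9 GB, 1 GB left
drive 3: place 20 GB, 12 GB left
drive 4: place 27 GB, 5 GB left
drive 1: place 4 GB, 4 GB left
drive 1: place 3 GB, 1 GB left
drive 3: place 4 GB, 8 GB left

4 drives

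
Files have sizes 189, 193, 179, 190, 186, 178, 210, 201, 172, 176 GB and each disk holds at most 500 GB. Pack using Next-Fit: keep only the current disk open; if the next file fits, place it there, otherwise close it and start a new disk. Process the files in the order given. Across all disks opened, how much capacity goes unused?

626

Put 189 GB in disk 1; 311 GB remain.
Put 193 GB in disk 1; 118 GB remain.
Put 179 GB in disk 2; 321 GB remain.
Put 190 GB in disk 2; 131 GB remain.
Put 186 GB in disk 3; 314 GB remain.
Put 178 GB in disk 3; 136 GB remain.
Put 210 GB in disk 4; 290 GB remain.
Put 201 GB in disk 4; 89 GB remain.
Put 172 GB in disk 5; 328 GB remain.
Put 176 GB in disk 5; 152 GB remain.
5 disks × 500 GB = 2500 GB; used 1874 GB; unused 626 GB.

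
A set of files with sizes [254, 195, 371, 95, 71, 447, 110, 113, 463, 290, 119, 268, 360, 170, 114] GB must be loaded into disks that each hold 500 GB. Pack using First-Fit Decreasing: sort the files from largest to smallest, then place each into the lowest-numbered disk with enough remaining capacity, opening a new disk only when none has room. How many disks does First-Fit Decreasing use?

Sorted descending: 463, 447, 371, 360, 290, 268, 254, 195, 170, 119, 114, 113, 110, 95, 71.
Put 463 GB in disk 1; 37 GB remain.
Put 447 GB in disk 2; 53 GB remain.
Put 371 GB in disk 3; 129 GB remain.
Put 360 GB in disk 4; 140 GB remain.
Put 290 GB in disk 5; 210 GB remain.
Put 268 GB in disk 6; 232 GB remain.
Put 254 GB in disk 7; 246 GB remain.
Put 195 GB in disk 5; 15 GB remain.
Put 170 GB in disk 6; 62 GB remain.
Put 119 GB in disk 3; 10 GB remain.
Put 114 GB in disk 4; 26 GB remain.
Put 113 GB in disk 7; 133 GB remain.
Put 110 GB in disk 7; 23 GB remain.
Put 95 GB in disk 8; 405 GB remain.
Put 71 GB in disk 8; 334 GB remain.
Final disks: [463] [447] [371,119] [360,114] [290,195] [268,170] [254,113,110] [95,71].

8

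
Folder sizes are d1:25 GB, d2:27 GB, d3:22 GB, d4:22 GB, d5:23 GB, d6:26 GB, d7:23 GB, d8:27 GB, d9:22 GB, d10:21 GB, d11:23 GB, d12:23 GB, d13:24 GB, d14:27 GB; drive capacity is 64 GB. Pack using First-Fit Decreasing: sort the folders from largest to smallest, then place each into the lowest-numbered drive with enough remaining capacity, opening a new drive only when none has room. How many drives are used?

7

Sorted descending: 27, 27, 27, 26, 25, 24, 23, 23, 23, 23, 22, 22, 22, 21.
drive 1: place 27 GB, 37 GB left
drive 1: place 27 GB, 10 GB left
drive 2: place 27 GB, 37 GB left
drive 2: place 26 GB, 11 GB left
drive 3: place 25 GB, 39 GB left
drive 3: place 24 GB, 15 GB left
drive 4: place 23 GB, 41 GB left
drive 4: place 23 GB, 18 GB left
drive 5: place 23 GB, 41 GB left
drive 5: place 23 GB, 18 GB left
drive 6: place 22 GB, 42 GB left
drive 6: place 22 GB, 20 GB left
drive 7: place 22 GB, 42 GB left
drive 7: place 21 GB, 21 GB left
Final drives: [27,27] [27,26] [25,24] [23,23] [23,23] [22,22] [22,21].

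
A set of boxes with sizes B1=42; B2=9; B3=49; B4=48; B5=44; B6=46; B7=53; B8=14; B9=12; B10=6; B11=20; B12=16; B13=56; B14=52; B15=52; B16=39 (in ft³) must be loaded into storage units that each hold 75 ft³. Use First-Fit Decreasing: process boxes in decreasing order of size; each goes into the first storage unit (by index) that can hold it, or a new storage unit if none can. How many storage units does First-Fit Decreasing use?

10

Sorted descending: 56, 53, 52, 52, 49, 48, 46, 44, 42, 39, 20, 16, 14, 12, 9, 6.
Put 56 ft³ in storage unit 1; 19 ft³ remain.
Put 53 ft³ in storage unit 2; 22 ft³ remain.
Put 52 ft³ in storage unit 3; 23 ft³ remain.
Put 52 ft³ in storage unit 4; 23 ft³ remain.
Put 49 ft³ in storage unit 5; 26 ft³ remain.
Put 48 ft³ in storage unit 6; 27 ft³ remain.
Put 46 ft³ in storage unit 7; 29 ft³ remain.
Put 44 ft³ in storage unit 8; 31 ft³ remain.
Put 42 ft³ in storage unit 9; 33 ft³ remain.
Put 39 ft³ in storage unit 10; 36 ft³ remain.
Put 20 ft³ in storage unit 2; 2 ft³ remain.
Put 16 ft³ in storage unit 1; 3 ft³ remain.
Put 14 ft³ in storage unit 3; 9 ft³ remain.
Put 12 ft³ in storage unit 4; 11 ft³ remain.
Put 9 ft³ in storage unit 3; 0 ft³ remain.
Put 6 ft³ in storage unit 4; 5 ft³ remain.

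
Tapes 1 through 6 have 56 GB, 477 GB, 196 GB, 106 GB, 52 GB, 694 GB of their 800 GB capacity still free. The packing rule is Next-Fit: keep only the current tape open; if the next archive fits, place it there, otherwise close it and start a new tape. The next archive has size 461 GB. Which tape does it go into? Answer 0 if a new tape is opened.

6

Next-Fit only looks at tape 6, which has 694 GB free.
461 GB fits there.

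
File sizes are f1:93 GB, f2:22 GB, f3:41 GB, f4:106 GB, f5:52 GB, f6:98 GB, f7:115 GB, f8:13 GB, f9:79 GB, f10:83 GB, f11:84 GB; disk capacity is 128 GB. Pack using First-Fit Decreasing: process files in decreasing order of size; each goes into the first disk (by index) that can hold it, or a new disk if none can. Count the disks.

Sorted descending: 115, 106, 98, 93, 84, 83, 79, 52, 41, 22, 13.
disk 1: place 115 GB, 13 GB left
disk 2: place 106 GB, 22 GB left
disk 3: place 98 GB, 30 GB left
disk 4: place 93 GB, 35 GB left
disk 5: place 84 GB, 44 GB left
disk 6: place 83 GB, 45 GB left
disk 7: place 79 GB, 49 GB left
disk 8: place 52 GB, 76 GB left
disk 5: place 41 GB, 3 GB left
disk 2: place 22 GB, 0 GB left
disk 1: place 13 GB, 0 GB left
Final disks: [115,13] [106,22] [98] [93] [84,41] [83] [79] [52].

8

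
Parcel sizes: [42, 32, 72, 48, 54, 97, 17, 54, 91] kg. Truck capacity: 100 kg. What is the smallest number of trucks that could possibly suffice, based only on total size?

6 trucks

Total size = 42 + 32 + 72 + 48 + 54 + 97 + 17 + 54 + 91 = 507 kg.
⌈507 / 100⌉ = 6.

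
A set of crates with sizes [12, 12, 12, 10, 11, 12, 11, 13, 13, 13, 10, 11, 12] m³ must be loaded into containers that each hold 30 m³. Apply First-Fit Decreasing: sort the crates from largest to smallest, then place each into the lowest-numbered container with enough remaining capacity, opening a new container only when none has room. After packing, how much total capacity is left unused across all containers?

Sorted descending: 13, 13, 13, 12, 12, 12, 12, 12, 11, 11, 11, 10, 10.
Put 13 m³ in container 1; 17 m³ remain.
Put 13 m³ in container 1; 4 m³ remain.
Put 13 m³ in container 2; 17 m³ remain.
Put 12 m³ in container 2; 5 m³ remain.
Put 12 m³ in container 3; 18 m³ remain.
Put 12 m³ in container 3; 6 m³ remain.
Put 12 m³ in container 4; 18 m³ remain.
Put 12 m³ in container 4; 6 m³ remain.
Put 11 m³ in container 5; 19 m³ remain.
Put 11 m³ in container 5; 8 m³ remain.
Put 11 m³ in container 6; 19 m³ remain.
Put 10 m³ in container 6; 9 m³ remain.
Put 10 m³ in container 7; 20 m³ remain.
7 containers × 30 m³ = 210 m³; used 152 m³; unused 58 m³.

58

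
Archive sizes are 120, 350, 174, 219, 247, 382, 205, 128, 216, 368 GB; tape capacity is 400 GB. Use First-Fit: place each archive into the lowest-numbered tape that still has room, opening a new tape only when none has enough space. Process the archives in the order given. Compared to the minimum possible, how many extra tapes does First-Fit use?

1

First-Fit: [120,174] [350] [219,128] [247] [382] [205] [216] [368] → 8 tapes.
Total size 2409 GB; any packing needs at least ⌈2409/400⌉ = 7 tapes.
An optimal packing achieves that bound: [382] [368] [350] [247,128] [219,174] [216,120] [205] → 7 tapes.
Excess: 8 − 7 = 1.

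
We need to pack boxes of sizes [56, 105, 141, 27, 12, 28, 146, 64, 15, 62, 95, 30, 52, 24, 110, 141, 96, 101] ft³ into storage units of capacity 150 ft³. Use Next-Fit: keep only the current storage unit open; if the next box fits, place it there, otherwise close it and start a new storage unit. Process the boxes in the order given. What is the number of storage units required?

storage unit 1: place 56 ft³, 94 ft³ left
storage unit 2: place 105 ft³, 45 ft³ left
storage unit 3: place 141 ft³, 9 ft³ left
storage unit 4: place 27 ft³, 123 ft³ left
storage unit 4: place 12 ft³, 111 ft³ left
storage unit 4: place 28 ft³, 83 ft³ left
storage unit 5: place 146 ft³, 4 ft³ left
storage unit 6: place 64 ft³, 86 ft³ left
storage unit 6: place 15 ft³, 71 ft³ left
storage unit 6: place 62 ft³, 9 ft³ left
storage unit 7: place 95 ft³, 55 ft³ left
storage unit 7: place 30 ft³, 25 ft³ left
storage unit 8: place 52 ft³, 98 ft³ left
storage unit 8: place 24 ft³, 74 ft³ left
storage unit 9: place 110 ft³, 40 ft³ left
storage unit 10: place 141 ft³, 9 ft³ left
storage unit 11: place 96 ft³, 54 ft³ left
storage unit 12: place 101 ft³, 49 ft³ left
Final storage units: [56] [105] [141] [27,12,28] [146] [64,15,62] [95,30] [52,24] [110] [141] [96] [101].

12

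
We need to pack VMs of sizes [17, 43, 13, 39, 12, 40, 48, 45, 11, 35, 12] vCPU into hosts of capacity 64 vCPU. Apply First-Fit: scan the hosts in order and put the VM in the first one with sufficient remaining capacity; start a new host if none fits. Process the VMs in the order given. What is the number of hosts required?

17 vCPU → host 1 (remaining 47 vCPU)
43 vCPU → host 1 (remaining 4 vCPU)
13 vCPU → host 2 (remaining 51 vCPU)
39 vCPU → host 2 (remaining 12 vCPU)
12 vCPU → host 2 (remaining 0 vCPU)
40 vCPU → host 3 (remaining 24 vCPU)
48 vCPU → host 4 (remaining 16 vCPU)
45 vCPU → host 5 (remaining 19 vCPU)
11 vCPU → host 3 (remaining 13 vCPU)
35 vCPU → host 6 (remaining 29 vCPU)
12 vCPU → host 3 (remaining 1 vCPU)
Final hosts: [17,43] [13,39,12] [40,11,12] [48] [45] [35].

6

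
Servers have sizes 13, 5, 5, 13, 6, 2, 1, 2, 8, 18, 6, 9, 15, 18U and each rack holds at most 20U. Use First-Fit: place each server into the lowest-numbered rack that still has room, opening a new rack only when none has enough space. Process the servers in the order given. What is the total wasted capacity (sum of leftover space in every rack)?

Put 13U in rack 1; 7U remain.
Put 5U in rack 1; 2U remain.
Put 5U in rack 2; 15U remain.
Put 13U in rack 2; 2U remain.
Put 6U in rack 3; 14U remain.
Put 2U in rack 1; 0U remain.
Put 1U in rack 2; 1U remain.
Put 2U in rack 3; 12U remain.
Put 8U in rack 3; 4U remain.
Put 18U in rack 4; 2U remain.
Put 6U in rack 5; 14U remain.
Put 9U in rack 5; 5U remain.
Put 15U in rack 6; 5U remain.
Put 18U in rack 7; 2U remain.
7 racks × 20U = 140U; used 121U; unused 19U.

19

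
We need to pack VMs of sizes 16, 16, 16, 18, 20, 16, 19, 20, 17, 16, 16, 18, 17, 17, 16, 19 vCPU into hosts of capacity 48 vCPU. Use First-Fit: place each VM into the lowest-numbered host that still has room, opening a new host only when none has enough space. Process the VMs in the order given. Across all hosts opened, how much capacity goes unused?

Put 16 vCPU in host 1; 32 vCPU remain.
Put 16 vCPU in host 1; 16 vCPU remain.
Put 16 vCPU in host 1; 0 vCPU remain.
Put 18 vCPU in host 2; 30 vCPU remain.
Put 20 vCPU in host 2; 10 vCPU remain.
Put 16 vCPU in host 3; 32 vCPU remain.
Put 19 vCPU in host 3; 13 vCPU remain.
Put 20 vCPU in host 4; 28 vCPU remain.
Put 17 vCPU in host 4; 11 vCPU remain.
Put 16 vCPU in host 5; 32 vCPU remain.
Put 16 vCPU in host 5; 16 vCPU remain.
Put 18 vCPU in host 6; 30 vCPU remain.
Put 17 vCPU in host 6; 13 vCPU remain.
Put 17 vCPU in host 7; 31 vCPU remain.
Put 16 vCPU in host 5; 0 vCPU remain.
Put 19 vCPU in host 7; 12 vCPU remain.
7 hosts × 48 vCPU = 336 vCPU; used 277 vCPU; unused 59 vCPU.

59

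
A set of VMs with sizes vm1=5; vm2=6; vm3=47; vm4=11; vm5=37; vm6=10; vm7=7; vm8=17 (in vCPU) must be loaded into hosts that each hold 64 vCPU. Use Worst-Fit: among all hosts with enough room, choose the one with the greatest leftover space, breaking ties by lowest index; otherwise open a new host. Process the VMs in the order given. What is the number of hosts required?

vm1 (5 vCPU) → host 1 (remaining 59 vCPU)
vm2 (6 vCPU) → host 1 (remaining 53 vCPU)
vm3 (47 vCPU) → host 1 (remaining 6 vCPU)
vm4 (11 vCPU) → host 2 (remaining 53 vCPU)
vm5 (37 vCPU) → host 2 (remaining 16 vCPU)
vm6 (10 vCPU) → host 2 (remaining 6 vCPU)
vm7 (7 vCPU) → host 3 (remaining 57 vCPU)
vm8 (17 vCPU) → host 3 (remaining 40 vCPU)
Final hosts: [5,6,47] [11,37,10] [7,17].

3 hosts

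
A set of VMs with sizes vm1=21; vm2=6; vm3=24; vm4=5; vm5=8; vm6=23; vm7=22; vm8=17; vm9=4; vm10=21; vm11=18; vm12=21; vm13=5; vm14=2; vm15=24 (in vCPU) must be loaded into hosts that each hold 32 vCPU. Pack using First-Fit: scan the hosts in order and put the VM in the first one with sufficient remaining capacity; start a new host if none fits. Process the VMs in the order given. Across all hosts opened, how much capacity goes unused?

host 1: place vm1 (21 vCPU), 11 vCPU left
host 1: place vm2 (6 vCPU), 5 vCPU left
host 2: place vm3 (24 vCPU), 8 vCPU left
host 1: place vm4 (5 vCPU), 0 vCPU left
host 2: place vm5 (8 vCPU), 0 vCPU left
host 3: place vm6 (23 vCPU), 9 vCPU left
host 4: place vm7 (22 vCPU), 10 vCPU left
host 5: place vm8 (17 vCPU), 15 vCPU left
host 3: place vm9 (4 vCPU), 5 vCPU left
host 6: place vm10 (21 vCPU), 11 vCPU left
host 7: place vm11 (18 vCPU), 14 vCPU left
host 8: place vm12 (21 vCPU), 11 vCPU left
host 3: place vm13 (5 vCPU), 0 vCPU left
host 4: place vm14 (2 vCPU), 8 vCPU left
host 9: place vm15 (24 vCPU), 8 vCPU left
9 hosts × 32 vCPU = 288 vCPU; used 221 vCPU; unused 67 vCPU.

67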